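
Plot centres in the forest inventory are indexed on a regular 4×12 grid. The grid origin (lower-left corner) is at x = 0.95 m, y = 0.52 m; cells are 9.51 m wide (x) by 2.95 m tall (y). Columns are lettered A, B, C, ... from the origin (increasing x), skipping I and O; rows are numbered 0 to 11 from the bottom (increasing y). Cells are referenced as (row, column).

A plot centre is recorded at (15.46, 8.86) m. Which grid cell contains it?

(2, B)

Column index: ⌊(15.46 − 0.95) / 9.51⌋ = ⌊1.526⌋ = 1 → column B
Row offset from origin: ⌊(8.86 − 0.52) / 2.95⌋ = ⌊2.827⌋ = 2 → row 2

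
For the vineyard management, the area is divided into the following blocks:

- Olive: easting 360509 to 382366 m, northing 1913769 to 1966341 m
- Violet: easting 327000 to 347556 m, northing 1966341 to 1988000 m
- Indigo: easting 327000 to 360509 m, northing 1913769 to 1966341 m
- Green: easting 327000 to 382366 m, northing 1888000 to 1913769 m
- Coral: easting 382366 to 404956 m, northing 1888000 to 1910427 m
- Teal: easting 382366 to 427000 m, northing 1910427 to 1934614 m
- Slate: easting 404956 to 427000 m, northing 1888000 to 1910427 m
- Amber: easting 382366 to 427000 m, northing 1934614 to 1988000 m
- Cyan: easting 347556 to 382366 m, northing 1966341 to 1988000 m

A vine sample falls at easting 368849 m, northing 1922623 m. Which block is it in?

The point has easting = 368849 and northing = 1922623.
Only Olive satisfies 360509 ≤ easting ≤ 382366 and 1913769 ≤ northing ≤ 1966341.

Olive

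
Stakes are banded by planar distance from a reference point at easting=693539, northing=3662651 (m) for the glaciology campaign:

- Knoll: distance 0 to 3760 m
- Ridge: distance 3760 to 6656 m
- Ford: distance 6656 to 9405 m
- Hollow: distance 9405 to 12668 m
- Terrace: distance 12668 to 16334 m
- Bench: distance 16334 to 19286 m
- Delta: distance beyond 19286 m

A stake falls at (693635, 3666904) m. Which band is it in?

Ridge

Distance = √((693635−693539)² + (3666904−3662651)²) = √(9216.000 + 18088009.000) = 4254.083 m.
3760 ≤ 4254.083 < 6656 → Ridge.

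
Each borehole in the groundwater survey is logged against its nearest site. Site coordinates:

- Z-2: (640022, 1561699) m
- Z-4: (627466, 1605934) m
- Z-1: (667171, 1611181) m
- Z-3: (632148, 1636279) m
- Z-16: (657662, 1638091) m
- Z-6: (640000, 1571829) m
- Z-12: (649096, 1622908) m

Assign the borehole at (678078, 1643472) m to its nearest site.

Z-16

Squared distances to each site:
Z-2: 8135082665.000; Z-4: 3970675988.000; Z-1: 1161671330.000; Z-3: 2161304149.000; Z-16: 445768217.000; Z-6: 6582653533.000; Z-12: 1262834420.000.
Minimum at Z-16.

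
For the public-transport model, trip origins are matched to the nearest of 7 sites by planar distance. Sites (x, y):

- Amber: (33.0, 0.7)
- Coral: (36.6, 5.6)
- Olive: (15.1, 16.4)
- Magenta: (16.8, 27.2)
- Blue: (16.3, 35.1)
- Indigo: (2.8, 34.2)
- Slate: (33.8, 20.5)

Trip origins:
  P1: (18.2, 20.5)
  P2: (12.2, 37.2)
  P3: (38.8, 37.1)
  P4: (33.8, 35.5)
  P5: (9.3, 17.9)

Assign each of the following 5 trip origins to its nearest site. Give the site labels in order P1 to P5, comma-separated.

P1 → Olive (d²=26.42)
P2 → Blue (d²=21.22)
P3 → Slate (d²=300.56)
P4 → Slate (d²=225.00)
P5 → Olive (d²=35.89)

Olive, Blue, Slate, Slate, Olive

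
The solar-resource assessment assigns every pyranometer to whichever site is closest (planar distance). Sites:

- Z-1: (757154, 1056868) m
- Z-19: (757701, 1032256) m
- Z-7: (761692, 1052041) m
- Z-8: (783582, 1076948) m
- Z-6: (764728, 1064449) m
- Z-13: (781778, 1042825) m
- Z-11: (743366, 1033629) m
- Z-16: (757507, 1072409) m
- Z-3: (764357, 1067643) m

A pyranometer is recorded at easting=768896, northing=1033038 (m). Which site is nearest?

Z-19

Squared distances to each site:
Z-1: 705743464.000; Z-19: 125939549.000; Z-7: 413011625.000; Z-8: 2143766696.000; Z-6: 1004023145.000; Z-13: 261731293.000; Z-11: 652130181.000; Z-16: 1679784962.000; Z-3: 1218108546.000.
Minimum at Z-19.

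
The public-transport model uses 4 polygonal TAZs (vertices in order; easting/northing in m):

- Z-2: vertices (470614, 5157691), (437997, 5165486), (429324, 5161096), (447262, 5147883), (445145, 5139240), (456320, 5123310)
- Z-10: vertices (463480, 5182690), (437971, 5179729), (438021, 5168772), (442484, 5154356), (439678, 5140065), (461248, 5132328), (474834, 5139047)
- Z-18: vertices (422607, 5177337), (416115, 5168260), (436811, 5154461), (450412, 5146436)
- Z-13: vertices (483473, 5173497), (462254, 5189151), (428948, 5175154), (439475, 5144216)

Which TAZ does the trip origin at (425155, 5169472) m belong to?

Cast a ray rightward from (425155, 5169472). For each polygon, the edges (by vertex number in listed order) whose endpoints lie on opposite sides of northing = 5169472, where each meets that height, and whether that is right or left of the point:
Z-2: no edge straddles that height → 0 crossings.
Z-10: 2–3 at easting≈438017.8 (right), 7–1 at easting≈466918.7 (right) → 2 crossings.
Z-18: 1–2 at easting≈416981.8 (left), 4–1 at easting≈429684.0 (right) → 1 crossing.
Z-13: 3–4 at easting≈430881.4 (right), 4–1 at easting≈477425.0 (right) → 2 crossings.
Only Z-18 has an odd count, so the point is inside Z-18.

Z-18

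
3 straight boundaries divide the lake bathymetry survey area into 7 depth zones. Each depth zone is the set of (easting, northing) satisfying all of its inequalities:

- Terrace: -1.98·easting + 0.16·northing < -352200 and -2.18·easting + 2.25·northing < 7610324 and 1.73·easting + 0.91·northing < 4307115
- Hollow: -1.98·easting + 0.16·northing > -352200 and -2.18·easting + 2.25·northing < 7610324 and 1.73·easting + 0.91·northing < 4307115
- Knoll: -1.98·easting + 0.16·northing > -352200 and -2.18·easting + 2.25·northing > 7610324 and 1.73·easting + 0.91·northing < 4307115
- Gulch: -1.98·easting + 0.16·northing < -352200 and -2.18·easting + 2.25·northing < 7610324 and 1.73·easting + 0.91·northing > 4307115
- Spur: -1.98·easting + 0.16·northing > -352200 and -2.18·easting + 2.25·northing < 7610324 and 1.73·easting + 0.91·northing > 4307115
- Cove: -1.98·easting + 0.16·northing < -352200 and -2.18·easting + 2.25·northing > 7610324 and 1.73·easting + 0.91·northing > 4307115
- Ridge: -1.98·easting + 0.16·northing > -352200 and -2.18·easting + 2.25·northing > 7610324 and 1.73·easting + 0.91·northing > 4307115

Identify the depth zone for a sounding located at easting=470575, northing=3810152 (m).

Hollow

-1.98·470575 + 0.16·3810152 = -322114.180, which is > -352200
-2.18·470575 + 2.25·3810152 = 7546988.500, which is < 7610324
1.73·470575 + 0.91·3810152 = 4281333.070, which is < 4307115
This sign pattern matches Hollow.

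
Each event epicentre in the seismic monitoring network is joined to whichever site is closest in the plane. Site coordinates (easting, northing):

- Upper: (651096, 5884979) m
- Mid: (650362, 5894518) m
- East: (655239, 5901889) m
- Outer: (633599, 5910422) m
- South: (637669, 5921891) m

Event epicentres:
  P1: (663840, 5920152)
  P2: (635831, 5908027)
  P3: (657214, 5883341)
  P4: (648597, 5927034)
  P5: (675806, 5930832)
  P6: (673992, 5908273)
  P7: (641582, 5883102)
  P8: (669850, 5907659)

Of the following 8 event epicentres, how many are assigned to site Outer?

P1 → East
P2 → Outer
P3 → Upper
P4 → South
P5 → East
P6 → East
P7 → Upper
P8 → East
1 of the 8 goes to Outer.

1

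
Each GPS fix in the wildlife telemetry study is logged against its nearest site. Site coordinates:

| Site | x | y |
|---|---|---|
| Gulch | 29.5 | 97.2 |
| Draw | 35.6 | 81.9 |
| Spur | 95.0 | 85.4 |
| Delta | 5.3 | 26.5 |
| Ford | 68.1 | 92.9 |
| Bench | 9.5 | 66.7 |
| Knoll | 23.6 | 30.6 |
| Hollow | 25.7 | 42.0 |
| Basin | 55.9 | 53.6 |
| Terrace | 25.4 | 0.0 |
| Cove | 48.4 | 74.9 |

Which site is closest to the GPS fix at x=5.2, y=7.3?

Delta

Squared distances to each site:
Gulch: 8672.500; Draw: 6489.320; Spur: 14163.650; Delta: 368.650; Ford: 11283.770; Bench: 3546.850; Knoll: 881.450; Hollow: 1624.340; Basin: 4714.180; Terrace: 461.330; Cove: 6436.000.
Minimum at Delta.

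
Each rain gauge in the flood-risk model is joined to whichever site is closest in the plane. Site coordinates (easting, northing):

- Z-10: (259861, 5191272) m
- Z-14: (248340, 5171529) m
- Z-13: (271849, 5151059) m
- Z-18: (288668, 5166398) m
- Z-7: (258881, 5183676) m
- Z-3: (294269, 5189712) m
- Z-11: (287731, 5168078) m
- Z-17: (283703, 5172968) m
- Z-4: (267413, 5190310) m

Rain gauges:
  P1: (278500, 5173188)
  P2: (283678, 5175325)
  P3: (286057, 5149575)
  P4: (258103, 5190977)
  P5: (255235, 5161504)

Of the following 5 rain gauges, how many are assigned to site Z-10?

1

P1 → Z-17
P2 → Z-17
P3 → Z-13
P4 → Z-10
P5 → Z-14
1 of the 5 goes to Z-10.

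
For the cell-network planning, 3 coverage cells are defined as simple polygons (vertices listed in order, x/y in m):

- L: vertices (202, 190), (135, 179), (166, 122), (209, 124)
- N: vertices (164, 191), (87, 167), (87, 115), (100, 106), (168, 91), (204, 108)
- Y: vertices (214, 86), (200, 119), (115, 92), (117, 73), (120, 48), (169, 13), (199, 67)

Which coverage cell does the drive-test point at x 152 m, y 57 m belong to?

Cast a ray rightward from (152, 57). For each polygon, the edges (by vertex number in listed order) whose endpoints lie on opposite sides of y = 57, where each meets that height, and whether that is right or left of the point:
L: no edge straddles that height → 0 crossings.
N: no edge straddles that height → 0 crossings.
Y: 4–5 at x≈118.9 (left), 6–7 at x≈193.4 (right) → 1 crossing.
Only Y has an odd count, so the point is inside Y.

Y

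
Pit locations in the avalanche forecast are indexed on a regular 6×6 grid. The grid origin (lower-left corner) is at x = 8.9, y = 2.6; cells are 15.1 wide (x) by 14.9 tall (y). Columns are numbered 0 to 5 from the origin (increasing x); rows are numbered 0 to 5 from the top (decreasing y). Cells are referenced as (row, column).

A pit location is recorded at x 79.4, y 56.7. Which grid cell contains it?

(2, 4)

Column index: ⌊(79.4 − 8.9) / 15.1⌋ = ⌊4.669⌋ = 4
Row offset from origin: ⌊(56.7 − 2.6) / 14.9⌋ = ⌊3.631⌋ = 3 → row 2 (counted from top)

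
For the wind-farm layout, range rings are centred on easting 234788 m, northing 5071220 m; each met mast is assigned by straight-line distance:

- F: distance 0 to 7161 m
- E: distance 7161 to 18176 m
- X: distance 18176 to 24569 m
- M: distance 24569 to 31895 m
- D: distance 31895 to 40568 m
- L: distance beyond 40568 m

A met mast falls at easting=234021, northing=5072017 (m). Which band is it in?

Distance = √((234021−234788)² + (5072017−5071220)²) = √(588289.000 + 635209.000) = 1106.118 m.
0 ≤ 1106.118 < 7161 → F.

F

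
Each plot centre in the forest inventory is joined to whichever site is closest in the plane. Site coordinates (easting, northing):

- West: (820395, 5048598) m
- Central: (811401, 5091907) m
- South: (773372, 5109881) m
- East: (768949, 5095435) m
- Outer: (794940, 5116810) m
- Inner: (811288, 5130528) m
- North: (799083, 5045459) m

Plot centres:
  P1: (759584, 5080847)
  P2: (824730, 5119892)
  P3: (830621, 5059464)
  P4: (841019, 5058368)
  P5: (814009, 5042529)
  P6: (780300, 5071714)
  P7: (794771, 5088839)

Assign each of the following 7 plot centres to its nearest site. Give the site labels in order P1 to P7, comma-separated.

East, Inner, West, West, West, East, Central

P1 → East (d²=300512969.00)
P2 → Inner (d²=293811860.00)
P3 → West (d²=222641032.00)
P4 → West (d²=520802276.00)
P5 → West (d²=77613757.00)
P6 → East (d²=691531042.00)
P7 → Central (d²=285969524.00)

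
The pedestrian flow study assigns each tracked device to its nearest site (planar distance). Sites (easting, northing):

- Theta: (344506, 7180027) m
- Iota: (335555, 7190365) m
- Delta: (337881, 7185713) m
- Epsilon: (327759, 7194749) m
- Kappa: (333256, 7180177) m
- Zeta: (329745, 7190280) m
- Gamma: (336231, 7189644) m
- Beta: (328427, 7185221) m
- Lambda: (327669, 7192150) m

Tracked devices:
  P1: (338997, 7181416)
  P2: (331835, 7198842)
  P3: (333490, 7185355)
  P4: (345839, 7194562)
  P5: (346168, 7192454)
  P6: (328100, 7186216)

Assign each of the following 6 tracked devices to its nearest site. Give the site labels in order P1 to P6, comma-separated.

P1 → Delta (d²=19709665.00)
P2 → Epsilon (d²=33366425.00)
P3 → Delta (d²=19409045.00)
P4 → Gamma (d²=116500388.00)
P5 → Gamma (d²=106640069.00)
P6 → Beta (d²=1096954.00)

Delta, Epsilon, Delta, Gamma, Gamma, Beta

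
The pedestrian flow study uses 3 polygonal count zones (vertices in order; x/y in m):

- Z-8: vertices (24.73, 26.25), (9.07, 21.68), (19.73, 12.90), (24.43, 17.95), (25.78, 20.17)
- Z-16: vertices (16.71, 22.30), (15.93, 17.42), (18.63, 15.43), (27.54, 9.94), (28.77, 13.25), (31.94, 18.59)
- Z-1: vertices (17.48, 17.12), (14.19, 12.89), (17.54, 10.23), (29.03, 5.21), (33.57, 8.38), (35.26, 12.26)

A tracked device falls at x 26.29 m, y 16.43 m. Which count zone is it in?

Z-16

Cast a ray rightward from (26.29, 16.43). For each polygon, the edges (by vertex number in listed order) whose endpoints lie on opposite sides of y = 16.43, where each meets that height, and whether that is right or left of the point:
Z-8: 2–3 at x≈15.444 (left), 3–4 at x≈23.015 (left) → 0 crossings.
Z-16: 2–3 at x≈17.273 (left), 5–6 at x≈30.658 (right) → 1 crossing.
Z-1: 1–2 at x≈16.943 (left), 6–1 at x≈20.004 (left) → 0 crossings.
Only Z-16 has an odd count, so the point is inside Z-16.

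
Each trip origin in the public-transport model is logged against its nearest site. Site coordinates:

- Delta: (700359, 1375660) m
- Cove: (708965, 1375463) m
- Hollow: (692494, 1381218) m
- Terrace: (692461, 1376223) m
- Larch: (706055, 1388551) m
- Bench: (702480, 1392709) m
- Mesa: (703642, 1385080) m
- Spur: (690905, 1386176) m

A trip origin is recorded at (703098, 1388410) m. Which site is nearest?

Squared distances to each site:
Delta: 170064621.000; Cove: 202046498.000; Hollow: 164169680.000; Terrace: 261668738.000; Larch: 8763730.000; Bench: 18863325.000; Mesa: 11384836.000; Spur: 153660005.000.
Minimum at Larch.

Larch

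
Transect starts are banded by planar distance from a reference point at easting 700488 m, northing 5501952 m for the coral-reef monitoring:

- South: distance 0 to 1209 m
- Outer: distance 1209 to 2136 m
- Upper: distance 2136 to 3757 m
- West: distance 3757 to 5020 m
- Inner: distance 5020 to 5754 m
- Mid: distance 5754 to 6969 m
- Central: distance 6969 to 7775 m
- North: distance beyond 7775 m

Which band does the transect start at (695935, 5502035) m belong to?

Distance = √((695935−700488)² + (5502035−5501952)²) = √(20729809.000 + 6889.000) = 4553.756 m.
3757 ≤ 4553.756 < 5020 → West.

West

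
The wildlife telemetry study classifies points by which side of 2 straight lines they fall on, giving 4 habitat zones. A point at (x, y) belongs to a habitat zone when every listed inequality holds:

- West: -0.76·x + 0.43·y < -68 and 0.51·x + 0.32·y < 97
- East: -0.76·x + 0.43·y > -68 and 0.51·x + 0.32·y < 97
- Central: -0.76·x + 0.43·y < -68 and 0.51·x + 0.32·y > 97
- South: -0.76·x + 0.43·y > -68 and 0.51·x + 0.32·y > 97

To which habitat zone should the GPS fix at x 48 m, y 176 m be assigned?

-0.76·48 + 0.43·176 = 39.200, which is > -68
0.51·48 + 0.32·176 = 80.800, which is < 97
This sign pattern matches East.

East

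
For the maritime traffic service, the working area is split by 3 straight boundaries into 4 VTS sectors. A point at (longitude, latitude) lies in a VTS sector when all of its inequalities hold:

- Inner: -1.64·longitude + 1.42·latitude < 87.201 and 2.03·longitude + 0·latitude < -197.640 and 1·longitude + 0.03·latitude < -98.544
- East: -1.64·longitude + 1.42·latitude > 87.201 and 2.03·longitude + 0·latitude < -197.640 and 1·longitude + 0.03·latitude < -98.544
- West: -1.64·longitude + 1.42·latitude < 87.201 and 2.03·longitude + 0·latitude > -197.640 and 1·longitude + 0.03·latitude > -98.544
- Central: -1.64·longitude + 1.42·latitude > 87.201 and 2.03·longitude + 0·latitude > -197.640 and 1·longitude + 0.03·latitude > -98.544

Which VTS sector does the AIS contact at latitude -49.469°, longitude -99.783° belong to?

East

-1.64·-99.783 + 1.42·-49.469 = 93.398, which is > 87.201
2.03·-99.783 + 0·-49.469 = -202.559, which is < -197.640
1·-99.783 + 0.03·-49.469 = -101.267, which is < -98.544
This sign pattern matches East.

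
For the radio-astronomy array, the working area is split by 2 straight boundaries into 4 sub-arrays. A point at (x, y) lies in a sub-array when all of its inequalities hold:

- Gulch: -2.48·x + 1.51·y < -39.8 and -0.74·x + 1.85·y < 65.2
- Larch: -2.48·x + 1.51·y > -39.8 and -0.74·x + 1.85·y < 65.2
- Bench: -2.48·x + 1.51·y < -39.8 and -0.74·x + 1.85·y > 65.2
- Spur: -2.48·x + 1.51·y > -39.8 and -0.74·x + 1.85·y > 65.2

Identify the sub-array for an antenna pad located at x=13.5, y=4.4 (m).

Larch

-2.48·13.5 + 1.51·4.4 = -26.836, which is > -39.8
-0.74·13.5 + 1.85·4.4 = -1.850, which is < 65.2
This sign pattern matches Larch.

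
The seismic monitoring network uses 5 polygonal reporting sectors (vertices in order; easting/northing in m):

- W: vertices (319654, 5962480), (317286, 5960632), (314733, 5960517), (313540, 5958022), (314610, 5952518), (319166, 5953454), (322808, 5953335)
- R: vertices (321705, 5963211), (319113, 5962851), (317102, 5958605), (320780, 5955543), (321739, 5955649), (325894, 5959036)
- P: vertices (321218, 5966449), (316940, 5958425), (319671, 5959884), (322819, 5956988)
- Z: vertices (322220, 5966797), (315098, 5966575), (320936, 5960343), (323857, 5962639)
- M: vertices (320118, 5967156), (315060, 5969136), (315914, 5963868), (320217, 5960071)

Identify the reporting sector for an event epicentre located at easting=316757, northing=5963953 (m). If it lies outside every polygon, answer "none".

Cast a ray rightward from (316757, 5963953). For each polygon, the edges (by vertex number in listed order) whose endpoints lie on opposite sides of northing = 5963953, where each meets that height, and whether that is right or left of the point:
W: no edge straddles that height → 0 crossings.
R: no edge straddles that height → 0 crossings.
P: 1–2 at easting≈319887.3 (right), 4–1 at easting≈321640.4 (right) → 2 crossings.
Z: 2–3 at easting≈317554.2 (right), 4–1 at easting≈323339.7 (right) → 2 crossings.
M: 2–3 at easting≈315900.2 (left), 4–1 at easting≈320162.8 (right) → 1 crossing.
Only M has an odd count, so the point is inside M.

M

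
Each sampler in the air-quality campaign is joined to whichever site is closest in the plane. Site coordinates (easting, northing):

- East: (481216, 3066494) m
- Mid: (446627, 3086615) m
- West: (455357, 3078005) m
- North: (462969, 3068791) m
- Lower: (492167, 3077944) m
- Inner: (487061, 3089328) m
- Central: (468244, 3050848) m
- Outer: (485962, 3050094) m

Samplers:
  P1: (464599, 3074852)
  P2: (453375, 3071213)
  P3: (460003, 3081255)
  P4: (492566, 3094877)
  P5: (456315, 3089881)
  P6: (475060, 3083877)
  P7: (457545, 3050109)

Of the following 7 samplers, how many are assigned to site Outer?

P1 → North
P2 → West
P3 → West
P4 → Inner
P5 → Mid
P6 → Inner
P7 → Central
0 of the 7 go to Outer.

0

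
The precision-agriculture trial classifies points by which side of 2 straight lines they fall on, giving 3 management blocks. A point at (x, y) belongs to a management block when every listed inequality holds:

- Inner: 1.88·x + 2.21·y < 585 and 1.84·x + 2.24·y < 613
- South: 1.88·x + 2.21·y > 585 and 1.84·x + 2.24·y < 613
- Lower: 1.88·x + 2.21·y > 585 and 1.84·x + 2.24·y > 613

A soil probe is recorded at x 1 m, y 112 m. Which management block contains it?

1.88·1 + 2.21·112 = 249.400, which is < 585
1.84·1 + 2.24·112 = 252.720, which is < 613
This sign pattern matches Inner.

Inner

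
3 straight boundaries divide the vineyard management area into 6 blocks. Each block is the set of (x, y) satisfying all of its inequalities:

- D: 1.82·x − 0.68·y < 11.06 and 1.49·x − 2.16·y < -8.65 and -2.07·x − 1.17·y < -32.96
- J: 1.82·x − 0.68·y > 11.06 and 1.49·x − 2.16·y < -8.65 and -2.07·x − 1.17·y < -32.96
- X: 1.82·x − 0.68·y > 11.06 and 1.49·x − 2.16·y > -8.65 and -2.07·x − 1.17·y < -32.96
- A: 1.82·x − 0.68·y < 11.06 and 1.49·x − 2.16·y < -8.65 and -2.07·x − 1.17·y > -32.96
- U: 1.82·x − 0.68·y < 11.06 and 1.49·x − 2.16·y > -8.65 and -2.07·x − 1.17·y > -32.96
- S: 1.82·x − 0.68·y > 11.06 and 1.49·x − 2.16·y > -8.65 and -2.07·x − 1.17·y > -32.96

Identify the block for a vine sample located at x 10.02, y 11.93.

1.82·10.02 − 0.68·11.93 = 10.124, which is < 11.06
1.49·10.02 − 2.16·11.93 = -10.839, which is < -8.65
-2.07·10.02 − 1.17·11.93 = -34.700, which is < -32.96
This sign pattern matches D.

D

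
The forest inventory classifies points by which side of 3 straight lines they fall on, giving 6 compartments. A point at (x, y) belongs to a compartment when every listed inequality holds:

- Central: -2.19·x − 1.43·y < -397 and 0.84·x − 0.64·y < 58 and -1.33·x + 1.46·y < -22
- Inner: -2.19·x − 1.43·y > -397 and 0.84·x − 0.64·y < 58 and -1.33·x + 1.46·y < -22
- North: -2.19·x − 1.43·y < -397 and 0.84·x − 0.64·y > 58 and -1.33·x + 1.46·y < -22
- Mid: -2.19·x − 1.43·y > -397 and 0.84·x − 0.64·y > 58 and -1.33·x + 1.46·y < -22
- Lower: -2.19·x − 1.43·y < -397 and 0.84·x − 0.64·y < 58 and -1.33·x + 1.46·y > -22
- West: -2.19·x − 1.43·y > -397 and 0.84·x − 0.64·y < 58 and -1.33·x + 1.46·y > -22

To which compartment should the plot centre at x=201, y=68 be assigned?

-2.19·201 − 1.43·68 = -537.430, which is < -397
0.84·201 − 0.64·68 = 125.320, which is > 58
-1.33·201 + 1.46·68 = -168.050, which is < -22
This sign pattern matches North.

North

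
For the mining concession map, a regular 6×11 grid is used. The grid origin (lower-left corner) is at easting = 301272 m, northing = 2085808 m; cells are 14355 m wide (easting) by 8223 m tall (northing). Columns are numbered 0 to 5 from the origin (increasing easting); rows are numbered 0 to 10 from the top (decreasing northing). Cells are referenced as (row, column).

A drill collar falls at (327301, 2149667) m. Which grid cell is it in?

Column index: ⌊(327301 − 301272) / 14355⌋ = ⌊1.813⌋ = 1
Row offset from origin: ⌊(2149667 − 2085808) / 8223⌋ = ⌊7.766⌋ = 7 → row 3 (counted from top)

(3, 1)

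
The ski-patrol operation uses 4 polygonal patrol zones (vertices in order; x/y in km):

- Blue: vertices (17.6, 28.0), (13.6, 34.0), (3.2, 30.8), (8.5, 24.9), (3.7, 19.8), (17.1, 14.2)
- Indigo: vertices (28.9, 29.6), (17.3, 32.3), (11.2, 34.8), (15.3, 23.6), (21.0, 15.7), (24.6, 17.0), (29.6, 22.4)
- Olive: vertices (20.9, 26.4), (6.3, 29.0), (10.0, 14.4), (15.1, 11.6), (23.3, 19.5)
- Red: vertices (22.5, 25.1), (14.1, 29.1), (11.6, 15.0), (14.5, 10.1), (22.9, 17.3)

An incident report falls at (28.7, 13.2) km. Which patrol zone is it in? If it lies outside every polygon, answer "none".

Cast a ray rightward from (28.7, 13.2). For each polygon, the edges (by vertex number in listed order) whose endpoints lie on opposite sides of y = 13.2, where each meets that height, and whether that is right or left of the point:
Blue: no edge straddles that height → 0 crossings.
Indigo: no edge straddles that height → 0 crossings.
Olive: 3–4 at x≈12.19 (left), 4–5 at x≈16.76 (left) → 0 crossings.
Red: 3–4 at x≈12.67 (left), 4–5 at x≈18.12 (left) → 0 crossings.
All counts are even, so the point lies outside every listed polygon.

none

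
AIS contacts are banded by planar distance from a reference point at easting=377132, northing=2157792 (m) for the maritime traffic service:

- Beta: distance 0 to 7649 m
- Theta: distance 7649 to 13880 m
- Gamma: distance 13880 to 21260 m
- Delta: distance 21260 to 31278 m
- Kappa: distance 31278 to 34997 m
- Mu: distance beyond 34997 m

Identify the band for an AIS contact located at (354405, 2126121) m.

Distance = √((354405−377132)² + (2126121−2157792)²) = √(516516529.000 + 1003052241.000) = 38981.647 m.
34997 ≤ 38981.647 < ∞ → Mu.

Mu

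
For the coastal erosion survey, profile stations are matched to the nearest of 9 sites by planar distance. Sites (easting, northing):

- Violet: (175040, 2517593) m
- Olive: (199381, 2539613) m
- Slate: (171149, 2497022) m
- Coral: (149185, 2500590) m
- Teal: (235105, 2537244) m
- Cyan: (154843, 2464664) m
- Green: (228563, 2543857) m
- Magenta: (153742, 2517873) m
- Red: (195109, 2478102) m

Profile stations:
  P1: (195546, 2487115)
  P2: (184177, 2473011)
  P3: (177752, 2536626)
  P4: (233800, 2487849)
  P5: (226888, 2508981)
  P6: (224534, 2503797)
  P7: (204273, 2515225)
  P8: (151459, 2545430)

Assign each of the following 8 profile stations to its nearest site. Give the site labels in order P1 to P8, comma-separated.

Red, Red, Violet, Red, Teal, Teal, Olive, Magenta

P1 → Red (d²=81425138.00)
P2 → Red (d²=145426905.00)
P3 → Violet (d²=369610033.00)
P4 → Red (d²=1591997490.00)
P5 → Teal (d²=866316258.00)
P6 → Teal (d²=1230447850.00)
P7 → Olive (d²=618706208.00)
P8 → Magenta (d²=764600338.00)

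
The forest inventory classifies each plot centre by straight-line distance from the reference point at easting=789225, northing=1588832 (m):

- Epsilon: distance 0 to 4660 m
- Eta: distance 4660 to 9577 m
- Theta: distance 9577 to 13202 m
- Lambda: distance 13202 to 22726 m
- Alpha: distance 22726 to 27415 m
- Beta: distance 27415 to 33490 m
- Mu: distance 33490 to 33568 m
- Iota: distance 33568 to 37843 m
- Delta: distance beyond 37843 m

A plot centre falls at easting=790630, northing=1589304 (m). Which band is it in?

Epsilon

Distance = √((790630−789225)² + (1589304−1588832)²) = √(1974025.000 + 222784.000) = 1482.164 m.
0 ≤ 1482.164 < 4660 → Epsilon.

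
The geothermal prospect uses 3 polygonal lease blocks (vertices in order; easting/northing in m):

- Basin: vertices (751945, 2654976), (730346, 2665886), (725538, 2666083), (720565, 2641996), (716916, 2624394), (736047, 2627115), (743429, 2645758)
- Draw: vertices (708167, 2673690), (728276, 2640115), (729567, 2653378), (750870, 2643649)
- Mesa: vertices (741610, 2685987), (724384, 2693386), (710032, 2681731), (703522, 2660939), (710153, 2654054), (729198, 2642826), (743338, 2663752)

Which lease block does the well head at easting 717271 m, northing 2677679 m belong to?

Mesa

Cast a ray rightward from (717271, 2677679). For each polygon, the edges (by vertex number in listed order) whose endpoints lie on opposite sides of northing = 2677679, where each meets that height, and whether that is right or left of the point:
Basin: no edge straddles that height → 0 crossings.
Draw: no edge straddles that height → 0 crossings.
Mesa: 3–4 at easting≈708763.3 (left), 7–1 at easting≈742255.7 (right) → 1 crossing.
Only Mesa has an odd count, so the point is inside Mesa.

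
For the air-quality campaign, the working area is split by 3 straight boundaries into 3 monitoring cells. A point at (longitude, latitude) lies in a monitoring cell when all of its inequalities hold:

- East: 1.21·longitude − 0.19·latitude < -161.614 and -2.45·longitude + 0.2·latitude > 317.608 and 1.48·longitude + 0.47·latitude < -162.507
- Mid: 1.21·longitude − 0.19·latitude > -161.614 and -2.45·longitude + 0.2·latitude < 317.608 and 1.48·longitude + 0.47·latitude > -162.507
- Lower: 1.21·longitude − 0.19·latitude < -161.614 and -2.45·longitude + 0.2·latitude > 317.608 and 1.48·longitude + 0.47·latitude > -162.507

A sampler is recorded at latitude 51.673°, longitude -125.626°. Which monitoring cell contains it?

1.21·-125.626 − 0.19·51.673 = -161.825, which is < -161.614
-2.45·-125.626 + 0.2·51.673 = 318.118, which is > 317.608
1.48·-125.626 + 0.47·51.673 = -161.640, which is > -162.507
This sign pattern matches Lower.

Lower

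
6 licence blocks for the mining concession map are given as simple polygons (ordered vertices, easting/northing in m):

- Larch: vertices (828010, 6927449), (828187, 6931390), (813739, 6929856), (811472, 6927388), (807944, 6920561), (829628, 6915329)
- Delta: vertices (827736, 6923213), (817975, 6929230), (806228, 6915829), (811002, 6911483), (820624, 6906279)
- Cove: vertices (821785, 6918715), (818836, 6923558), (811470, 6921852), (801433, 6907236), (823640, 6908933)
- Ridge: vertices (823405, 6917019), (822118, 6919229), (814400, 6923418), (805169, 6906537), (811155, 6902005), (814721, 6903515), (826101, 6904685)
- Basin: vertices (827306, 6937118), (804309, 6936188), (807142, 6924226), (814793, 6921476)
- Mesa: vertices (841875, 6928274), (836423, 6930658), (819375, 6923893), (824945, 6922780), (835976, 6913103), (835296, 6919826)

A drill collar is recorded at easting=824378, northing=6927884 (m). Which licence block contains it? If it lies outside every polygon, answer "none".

Cast a ray rightward from (824378, 6927884). For each polygon, the edges (by vertex number in listed order) whose endpoints lie on opposite sides of northing = 6927884, where each meets that height, and whether that is right or left of the point:
Larch: 1–2 at easting≈828029.5 (right), 3–4 at easting≈811927.6 (left) → 1 crossing.
Delta: 1–2 at easting≈820158.5 (left), 2–3 at easting≈816795.1 (left) → 0 crossings.
Cove: no edge straddles that height → 0 crossings.
Ridge: no edge straddles that height → 0 crossings.
Basin: 2–3 at easting≈806275.7 (left), 4–1 at easting≈819919.2 (left) → 0 crossings.
Mesa: 2–3 at easting≈829432.4 (right), 6–1 at easting≈841571.3 (right) → 2 crossings.
Only Larch has an odd count, so the point is inside Larch.

Larch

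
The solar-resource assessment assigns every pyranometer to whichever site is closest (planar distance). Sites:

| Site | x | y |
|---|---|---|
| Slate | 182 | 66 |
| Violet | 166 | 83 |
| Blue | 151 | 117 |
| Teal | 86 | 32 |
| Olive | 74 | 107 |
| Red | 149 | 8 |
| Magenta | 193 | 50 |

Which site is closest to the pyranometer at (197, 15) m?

Magenta

Squared distances to each site:
Slate: 2826.000; Violet: 5585.000; Blue: 12520.000; Teal: 12610.000; Olive: 23593.000; Red: 2353.000; Magenta: 1241.000.
Minimum at Magenta.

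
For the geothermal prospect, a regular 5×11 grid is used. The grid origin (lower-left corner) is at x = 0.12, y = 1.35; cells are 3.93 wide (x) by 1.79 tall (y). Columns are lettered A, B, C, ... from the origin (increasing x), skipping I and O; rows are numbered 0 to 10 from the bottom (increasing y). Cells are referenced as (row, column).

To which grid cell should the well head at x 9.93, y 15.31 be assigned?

(7, C)

Column index: ⌊(9.93 − 0.12) / 3.93⌋ = ⌊2.496⌋ = 2 → column C
Row offset from origin: ⌊(15.31 − 1.35) / 1.79⌋ = ⌊7.799⌋ = 7 → row 7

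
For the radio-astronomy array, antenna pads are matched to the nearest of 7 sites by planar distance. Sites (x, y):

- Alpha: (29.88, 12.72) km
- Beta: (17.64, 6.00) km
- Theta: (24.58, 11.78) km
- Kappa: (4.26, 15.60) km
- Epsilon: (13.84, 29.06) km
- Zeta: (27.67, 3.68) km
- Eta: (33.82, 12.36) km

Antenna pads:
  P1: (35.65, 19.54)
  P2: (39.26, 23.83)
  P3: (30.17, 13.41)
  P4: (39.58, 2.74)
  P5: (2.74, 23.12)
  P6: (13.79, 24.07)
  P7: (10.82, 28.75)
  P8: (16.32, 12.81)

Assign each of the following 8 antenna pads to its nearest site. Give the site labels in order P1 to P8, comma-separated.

Eta, Eta, Alpha, Eta, Kappa, Epsilon, Epsilon, Beta

P1 → Eta (d²=54.90)
P2 → Eta (d²=161.15)
P3 → Alpha (d²=0.56)
P4 → Eta (d²=125.72)
P5 → Kappa (d²=58.86)
P6 → Epsilon (d²=24.90)
P7 → Epsilon (d²=9.22)
P8 → Beta (d²=48.12)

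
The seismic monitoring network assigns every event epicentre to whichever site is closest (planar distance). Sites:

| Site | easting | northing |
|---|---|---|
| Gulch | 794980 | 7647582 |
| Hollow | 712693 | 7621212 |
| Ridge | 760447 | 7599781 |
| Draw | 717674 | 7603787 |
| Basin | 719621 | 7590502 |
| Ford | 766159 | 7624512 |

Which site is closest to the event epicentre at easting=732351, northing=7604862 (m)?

Draw

Squared distances to each site:
Gulch: 5747390041.000; Hollow: 653759464.000; Ridge: 815201777.000; Draw: 216569954.000; Basin: 368262500.000; Ford: 1529103364.000.
Minimum at Draw.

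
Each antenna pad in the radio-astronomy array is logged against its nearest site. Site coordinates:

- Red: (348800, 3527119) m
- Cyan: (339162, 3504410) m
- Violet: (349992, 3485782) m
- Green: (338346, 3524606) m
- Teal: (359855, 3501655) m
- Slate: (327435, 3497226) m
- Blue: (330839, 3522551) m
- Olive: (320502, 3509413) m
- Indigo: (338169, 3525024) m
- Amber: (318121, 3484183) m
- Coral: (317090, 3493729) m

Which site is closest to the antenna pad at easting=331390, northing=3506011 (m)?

Cyan

Squared distances to each site:
Red: 748655764.000; Cyan: 62967185.000; Violet: 755246845.000; Green: 394159961.000; Teal: 829230961.000; Slate: 92818250.000; Blue: 273875201.000; Olive: 130122148.000; Indigo: 407449010.000; Amber: 652527945.000; Coral: 355337524.000.
Minimum at Cyan.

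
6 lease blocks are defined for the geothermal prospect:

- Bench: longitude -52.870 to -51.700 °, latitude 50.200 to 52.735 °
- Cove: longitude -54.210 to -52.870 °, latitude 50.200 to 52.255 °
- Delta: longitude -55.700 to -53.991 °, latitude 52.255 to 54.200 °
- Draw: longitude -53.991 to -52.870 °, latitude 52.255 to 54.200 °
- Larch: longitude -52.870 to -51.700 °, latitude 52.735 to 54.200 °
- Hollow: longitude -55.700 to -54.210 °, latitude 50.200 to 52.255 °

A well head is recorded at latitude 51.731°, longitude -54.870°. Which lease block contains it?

Hollow

The point has longitude = -54.870 and latitude = 51.731.
Only Hollow satisfies -55.700 ≤ longitude ≤ -54.210 and 50.200 ≤ latitude ≤ 52.255.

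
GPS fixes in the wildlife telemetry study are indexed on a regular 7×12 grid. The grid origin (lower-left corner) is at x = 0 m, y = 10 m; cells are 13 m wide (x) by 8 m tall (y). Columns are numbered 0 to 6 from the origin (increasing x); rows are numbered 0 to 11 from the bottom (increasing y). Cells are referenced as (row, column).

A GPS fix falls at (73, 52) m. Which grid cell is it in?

Column index: ⌊(73 − 0) / 13⌋ = ⌊5.615⌋ = 5
Row offset from origin: ⌊(52 − 10) / 8⌋ = ⌊5.250⌋ = 5 → row 5

(5, 5)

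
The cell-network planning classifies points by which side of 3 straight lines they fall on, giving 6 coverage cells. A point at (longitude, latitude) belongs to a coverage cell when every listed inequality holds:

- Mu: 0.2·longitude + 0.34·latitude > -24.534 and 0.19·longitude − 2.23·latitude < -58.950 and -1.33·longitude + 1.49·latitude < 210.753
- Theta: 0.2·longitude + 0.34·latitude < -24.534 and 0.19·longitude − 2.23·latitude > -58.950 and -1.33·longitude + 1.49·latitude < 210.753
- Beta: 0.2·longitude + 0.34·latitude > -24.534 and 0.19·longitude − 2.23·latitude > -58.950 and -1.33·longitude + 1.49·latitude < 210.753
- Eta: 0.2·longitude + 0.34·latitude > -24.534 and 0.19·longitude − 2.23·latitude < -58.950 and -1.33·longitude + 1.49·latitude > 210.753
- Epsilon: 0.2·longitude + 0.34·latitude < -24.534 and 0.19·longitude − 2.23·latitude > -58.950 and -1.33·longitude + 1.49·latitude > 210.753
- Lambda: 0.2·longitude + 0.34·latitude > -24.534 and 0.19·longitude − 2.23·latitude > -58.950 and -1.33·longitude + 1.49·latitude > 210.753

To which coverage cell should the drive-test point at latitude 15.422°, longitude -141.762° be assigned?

0.2·-141.762 + 0.34·15.422 = -23.109, which is > -24.534
0.19·-141.762 − 2.23·15.422 = -61.326, which is < -58.950
-1.33·-141.762 + 1.49·15.422 = 211.522, which is > 210.753
This sign pattern matches Eta.

Eta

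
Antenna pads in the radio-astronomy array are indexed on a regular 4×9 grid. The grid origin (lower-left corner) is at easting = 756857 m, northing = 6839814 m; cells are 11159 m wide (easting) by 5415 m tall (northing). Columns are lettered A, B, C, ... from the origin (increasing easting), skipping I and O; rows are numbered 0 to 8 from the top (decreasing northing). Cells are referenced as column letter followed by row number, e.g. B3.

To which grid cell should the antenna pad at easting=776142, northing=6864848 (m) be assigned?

B4

Column index: ⌊(776142 − 756857) / 11159⌋ = ⌊1.728⌋ = 1 → column B
Row offset from origin: ⌊(6864848 − 6839814) / 5415⌋ = ⌊4.623⌋ = 4 → row 4 (counted from top)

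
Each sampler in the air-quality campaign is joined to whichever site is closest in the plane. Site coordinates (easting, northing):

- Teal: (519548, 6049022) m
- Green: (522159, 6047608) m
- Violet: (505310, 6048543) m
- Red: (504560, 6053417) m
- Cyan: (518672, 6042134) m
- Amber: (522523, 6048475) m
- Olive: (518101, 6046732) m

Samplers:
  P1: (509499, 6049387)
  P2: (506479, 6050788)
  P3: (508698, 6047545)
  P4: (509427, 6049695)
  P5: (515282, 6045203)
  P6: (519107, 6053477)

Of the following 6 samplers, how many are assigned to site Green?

P1 → Violet
P2 → Violet
P3 → Violet
P4 → Violet
P5 → Olive
P6 → Teal
0 of the 6 go to Green.

0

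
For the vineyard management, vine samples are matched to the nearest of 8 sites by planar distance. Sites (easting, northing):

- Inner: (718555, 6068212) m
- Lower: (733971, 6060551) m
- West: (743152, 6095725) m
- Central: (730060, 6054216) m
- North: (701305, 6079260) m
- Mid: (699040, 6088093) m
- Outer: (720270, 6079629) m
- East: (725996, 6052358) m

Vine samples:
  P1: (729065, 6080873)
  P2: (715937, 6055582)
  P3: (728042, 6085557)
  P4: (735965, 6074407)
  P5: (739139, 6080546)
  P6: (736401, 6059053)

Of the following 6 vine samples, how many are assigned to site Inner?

P1 → Outer
P2 → East
P3 → Outer
P4 → Lower
P5 → West
P6 → Lower
0 of the 6 go to Inner.

0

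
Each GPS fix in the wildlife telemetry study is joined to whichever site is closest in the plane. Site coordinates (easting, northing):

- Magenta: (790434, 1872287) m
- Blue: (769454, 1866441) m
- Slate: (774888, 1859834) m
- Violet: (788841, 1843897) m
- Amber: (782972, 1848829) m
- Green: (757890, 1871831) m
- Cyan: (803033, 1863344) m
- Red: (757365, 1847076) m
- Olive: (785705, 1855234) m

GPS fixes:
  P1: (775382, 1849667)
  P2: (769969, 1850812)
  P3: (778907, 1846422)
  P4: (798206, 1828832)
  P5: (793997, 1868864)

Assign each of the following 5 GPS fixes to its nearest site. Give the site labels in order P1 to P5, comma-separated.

Amber, Slate, Amber, Violet, Magenta

P1 → Amber (d²=58310344.00)
P2 → Slate (d²=105593045.00)
P3 → Amber (d²=22317874.00)
P4 → Violet (d²=314657450.00)
P5 → Magenta (d²=24411898.00)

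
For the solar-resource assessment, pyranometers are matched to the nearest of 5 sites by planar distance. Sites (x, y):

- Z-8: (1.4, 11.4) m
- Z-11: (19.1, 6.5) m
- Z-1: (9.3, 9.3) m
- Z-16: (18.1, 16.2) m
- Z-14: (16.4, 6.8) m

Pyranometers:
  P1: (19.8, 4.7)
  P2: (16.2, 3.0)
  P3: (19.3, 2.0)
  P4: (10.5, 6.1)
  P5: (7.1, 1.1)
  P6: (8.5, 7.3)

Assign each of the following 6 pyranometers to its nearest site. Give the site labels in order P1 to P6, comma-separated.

Z-11, Z-14, Z-11, Z-1, Z-1, Z-1

P1 → Z-11 (d²=3.73)
P2 → Z-14 (d²=14.48)
P3 → Z-11 (d²=20.29)
P4 → Z-1 (d²=11.68)
P5 → Z-1 (d²=72.08)
P6 → Z-1 (d²=4.64)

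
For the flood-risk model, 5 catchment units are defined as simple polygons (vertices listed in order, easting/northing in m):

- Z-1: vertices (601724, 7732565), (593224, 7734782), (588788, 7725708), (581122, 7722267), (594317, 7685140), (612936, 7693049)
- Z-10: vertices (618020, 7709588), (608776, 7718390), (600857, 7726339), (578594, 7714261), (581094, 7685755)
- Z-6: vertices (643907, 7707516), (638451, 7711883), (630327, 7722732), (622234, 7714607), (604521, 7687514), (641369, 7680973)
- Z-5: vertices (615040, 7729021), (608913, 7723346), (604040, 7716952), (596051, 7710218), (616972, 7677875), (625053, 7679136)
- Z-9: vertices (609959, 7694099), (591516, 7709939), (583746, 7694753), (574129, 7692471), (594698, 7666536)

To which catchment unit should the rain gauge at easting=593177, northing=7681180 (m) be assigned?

Z-9

Cast a ray rightward from (593177, 7681180). For each polygon, the edges (by vertex number in listed order) whose endpoints lie on opposite sides of northing = 7681180, where each meets that height, and whether that is right or left of the point:
Z-1: no edge straddles that height → 0 crossings.
Z-10: no edge straddles that height → 0 crossings.
Z-6: 5–6 at easting≈640202.9 (right), 6–1 at easting≈641388.8 (right) → 2 crossings.
Z-5: 4–5 at easting≈614834.2 (right), 6–1 at easting≈624642.7 (right) → 2 crossings.
Z-9: 4–5 at easting≈583083.9 (left), 5–1 at easting≈602806.0 (right) → 1 crossing.
Only Z-9 has an odd count, so the point is inside Z-9.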